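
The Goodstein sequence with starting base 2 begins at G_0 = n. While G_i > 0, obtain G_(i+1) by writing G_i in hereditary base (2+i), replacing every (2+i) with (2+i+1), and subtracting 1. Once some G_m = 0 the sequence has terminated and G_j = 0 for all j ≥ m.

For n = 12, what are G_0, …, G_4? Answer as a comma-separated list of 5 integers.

(0) 12|_2 = 2^(2 + 1) + 2^2 ↦ 3^(3 + 1) + 3^3|_3 = 108 ⇒ 107
(1) 107|_3 = 3^(3 + 1) + 2·3^2 + 2·3 + 2 ↦ 4^(4 + 1) + 2·4^2 + 2·4 + 2|_4 = 1066 ⇒ 1065
(2) 1065|_4 = 4^(4 + 1) + 2·4^2 + 2·4 + 1 ↦ 5^(5 + 1) + 2·5^2 + 2·5 + 1|_5 = 15686 ⇒ 15685
(3) 15685|_5 = 5^(5 + 1) + 2·5^2 + 2·5 ↦ 6^(6 + 1) + 2·6^2 + 2·6|_6 = 280020 ⇒ 280019

12, 107, 1065, 15685, 280019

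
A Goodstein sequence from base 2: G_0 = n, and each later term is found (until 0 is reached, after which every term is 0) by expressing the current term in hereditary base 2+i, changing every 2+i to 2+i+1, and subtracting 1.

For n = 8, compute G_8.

20000000211

G_0 = 8. HB_2(8) = 2^(2 + 1). Bump = 81. G_1 = 80.
G_1 = 80. HB_3(80) = 2·3^3 + 2·3^2 + 2·3 + 2. Bump = 554. G_2 = 553.
G_2 = 553. HB_4(553) = 2·4^4 + 2·4^2 + 2·4 + 1. Bump = 6311. G_3 = 6310.
G_3 = 6310. HB_5(6310) = 2·5^5 + 2·5^2 + 2·5. Bump = 93396. G_4 = 93395.
G_4 = 93395. HB_6(93395) = 2·6^6 + 2·6^2 + 6 + 5. Bump = 1647196. G_5 = 1647195.
G_5 = 1647195. HB_7(1647195) = 2·7^7 + 2·7^2 + 7 + 4. Bump = 33554572. G_6 = 33554571.
G_6 = 33554571. HB_8(33554571) = 2·8^8 + 2·8^2 + 8 + 3. Bump = 774841152. G_7 = 774841151.
G_7 = 774841151. HB_9(774841151) = 2·9^9 + 2·9^2 + 9 + 2. Bump = 20000000212. G_8 = 20000000211.
G_8 = 20000000211. HB_10(20000000211) = 2·10^10 + 2·10^2 + 10 + 1. Bump = 570623341476. G_9 = 570623341475.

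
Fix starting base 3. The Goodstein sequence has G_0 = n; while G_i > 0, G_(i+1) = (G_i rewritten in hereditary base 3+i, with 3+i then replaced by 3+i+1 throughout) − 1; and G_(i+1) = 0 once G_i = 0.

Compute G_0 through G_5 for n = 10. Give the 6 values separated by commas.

10, 16, 24, 27, 30, 33

step 0: 10 = 3^2 + 1; sub 4 for 3: 4^2 + 1; = 17; G_1 = 17−1 = 16
step 1: 16 = 4^2; sub 5 for 4: 5^2; = 25; G_2 = 25−1 = 24
step 2: 24 = 4·5 + 4; sub 6 for 5: 4·6 + 4; = 28; G_3 = 28−1 = 27
step 3: 27 = 4·6 + 3; sub 7 for 6: 4·7 + 3; = 31; G_4 = 31−1 = 30
step 4: 30 = 4·7 + 2; sub 8 for 7: 4·8 + 2; = 34; G_5 = 34−1 = 33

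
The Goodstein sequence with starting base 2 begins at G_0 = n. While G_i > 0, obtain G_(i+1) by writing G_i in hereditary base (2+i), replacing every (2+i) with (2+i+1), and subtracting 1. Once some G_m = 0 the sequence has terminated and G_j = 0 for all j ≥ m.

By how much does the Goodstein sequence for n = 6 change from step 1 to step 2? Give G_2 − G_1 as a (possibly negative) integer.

base 2: 6 = 2^2 + 2; at 3: 3^3 + 3 = 30; next = 29
base 3: 29 = 3^3 + 2; at 4: 4^4 + 2 = 258; next = 257

228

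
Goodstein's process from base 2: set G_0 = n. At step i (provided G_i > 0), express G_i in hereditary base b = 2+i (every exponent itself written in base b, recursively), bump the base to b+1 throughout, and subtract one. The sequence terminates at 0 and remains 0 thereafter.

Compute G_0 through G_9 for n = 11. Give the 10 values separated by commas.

base 2: 11 = 2^(2 + 1) + 2 + 1; at 3: 3^(3 + 1) + 3 + 1 = 85; next = 84
base 3: 84 = 3^(3 + 1) + 3; at 4: 4^(4 + 1) + 4 = 1028; next = 1027
base 4: 1027 = 4^(4 + 1) + 3; at 5: 5^(5 + 1) + 3 = 15628; next = 15627
base 5: 15627 = 5^(5 + 1) + 2; at 6: 6^(6 + 1) + 2 = 279938; next = 279937
base 6: 279937 = 6^(6 + 1) + 1; at 7: 7^(7 + 1) + 1 = 5764802; next = 5764801
base 7: 5764801 = 7^(7 + 1); at 8: 8^(8 + 1) = 134217728; next = 134217727
base 8: 134217727 = 7·8^8 + 7·8^7 + 7·8^6 + 7·8^5 + 7·8^4 + 7·8^3 + 7·8^2 + 7·8 + 7; at 9: 7·9^9 + 7·9^7 + 7·9^6 + 7·9^5 + 7·9^4 + 7·9^3 + 7·9^2 + 7·9 + 7 = 2749609303; next = 2749609302
base 9: 2749609302 = 7·9^9 + 7·9^7 + 7·9^6 + 7·9^5 + 7·9^4 + 7·9^3 + 7·9^2 + 7·9 + 6; at 10: 7·10^10 + 7·10^7 + 7·10^6 + 7·10^5 + 7·10^4 + 7·10^3 + 7·10^2 + 7·10 + 6 = 70077777776; next = 70077777775
base 10: 70077777775 = 7·10^10 + 7·10^7 + 7·10^6 + 7·10^5 + 7·10^4 + 7·10^3 + 7·10^2 + 7·10 + 5; at 11: 7·11^11 + 7·11^7 + 7·11^6 + 7·11^5 + 7·11^4 + 7·11^3 + 7·11^2 + 7·11 + 5 = 1997331745491; next = 1997331745490

11, 84, 1027, 15627, 279937, 5764801, 134217727, 2749609302, 70077777775, 1997331745490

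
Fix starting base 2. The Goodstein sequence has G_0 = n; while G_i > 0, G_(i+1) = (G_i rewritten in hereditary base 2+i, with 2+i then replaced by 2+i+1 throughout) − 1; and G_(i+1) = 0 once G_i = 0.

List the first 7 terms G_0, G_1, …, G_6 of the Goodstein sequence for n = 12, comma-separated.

12, 107, 1065, 15685, 280019, 5764910, 134217867

G_0 = 12. HB_2(12) = 2^(2 + 1) + 2^2. Bump = 108. G_1 = 107.
G_1 = 107. HB_3(107) = 3^(3 + 1) + 2·3^2 + 2·3 + 2. Bump = 1066. G_2 = 1065.
G_2 = 1065. HB_4(1065) = 4^(4 + 1) + 2·4^2 + 2·4 + 1. Bump = 15686. G_3 = 15685.
G_3 = 15685. HB_5(15685) = 5^(5 + 1) + 2·5^2 + 2·5. Bump = 280020. G_4 = 280019.
G_4 = 280019. HB_6(280019) = 6^(6 + 1) + 2·6^2 + 6 + 5. Bump = 5764911. G_5 = 5764910.
G_5 = 5764910. HB_7(5764910) = 7^(7 + 1) + 2·7^2 + 7 + 4. Bump = 134217868. G_6 = 134217867.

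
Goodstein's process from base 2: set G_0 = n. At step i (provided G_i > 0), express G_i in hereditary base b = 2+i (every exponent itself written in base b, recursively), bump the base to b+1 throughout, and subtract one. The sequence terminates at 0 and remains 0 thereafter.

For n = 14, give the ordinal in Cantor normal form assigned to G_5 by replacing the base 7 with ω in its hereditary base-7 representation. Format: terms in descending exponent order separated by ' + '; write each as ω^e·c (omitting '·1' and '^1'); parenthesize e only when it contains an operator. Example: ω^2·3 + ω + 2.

[0] 14 ≡ 2^(2 + 1) + 2^2 + 2 (base 2). Lift 3: 111. −1: 110.
[1] 110 ≡ 3^(3 + 1) + 3^3 + 2 (base 3). Lift 4: 1282. −1: 1281.
[2] 1281 ≡ 4^(4 + 1) + 4^4 + 1 (base 4). Lift 5: 18751. −1: 18750.
[3] 18750 ≡ 5^(5 + 1) + 5^5 (base 5). Lift 6: 326592. −1: 326591.
[4] 326591 ≡ 6^(6 + 1) + 5·6^5 + 5·6^4 + 5·6^3 + 5·6^2 + 5·6 + 5 (base 6). Lift 7: 5862841. −1: 5862840.

ω^(ω + 1) + ω^5·5 + ω^4·5 + ω^3·5 + ω^2·5 + ω·5 + 4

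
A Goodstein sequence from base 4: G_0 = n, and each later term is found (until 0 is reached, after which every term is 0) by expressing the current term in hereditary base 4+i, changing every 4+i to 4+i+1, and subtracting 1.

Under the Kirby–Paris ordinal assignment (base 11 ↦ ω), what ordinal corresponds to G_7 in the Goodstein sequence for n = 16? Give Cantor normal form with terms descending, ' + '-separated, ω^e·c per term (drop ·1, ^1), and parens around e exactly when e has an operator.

G_0=16  [base 4] 4^2  →[4↦5]→  5^2 = 25  −1 ⇒ G_1=24
G_1=24  [base 5] 4·5 + 4  →[5↦6]→  4·6 + 4 = 28  −1 ⇒ G_2=27
G_2=27  [base 6] 4·6 + 3  →[6↦7]→  4·7 + 3 = 31  −1 ⇒ G_3=30
G_3=30  [base 7] 4·7 + 2  →[7↦8]→  4·8 + 2 = 34  −1 ⇒ G_4=33
G_4=33  [base 8] 4·8 + 1  →[8↦9]→  4·9 + 1 = 37  −1 ⇒ G_5=36
G_5=36  [base 9] 4·9  →[9↦10]→  4·10 = 40  −1 ⇒ G_6=39
G_6=39  [base 10] 3·10 + 9  →[10↦11]→  3·11 + 9 = 42  −1 ⇒ G_7=41
G_7=41  [base 11] 3·11 + 8  →[11↦12]→  3·12 + 8 = 44  −1 ⇒ G_8=43

ω·3 + 8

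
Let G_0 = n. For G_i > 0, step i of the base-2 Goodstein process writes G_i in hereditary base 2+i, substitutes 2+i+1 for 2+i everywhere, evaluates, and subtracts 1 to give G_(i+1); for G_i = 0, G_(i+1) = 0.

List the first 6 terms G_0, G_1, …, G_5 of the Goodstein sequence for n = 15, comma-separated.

G_0=15  [base 2] 2^(2 + 1) + 2^2 + 2 + 1  →[2↦3]→  3^(3 + 1) + 3^3 + 3 + 1 = 112  −1 ⇒ G_1=111
G_1=111  [base 3] 3^(3 + 1) + 3^3 + 3  →[3↦4]→  4^(4 + 1) + 4^4 + 4 = 1284  −1 ⇒ G_2=1283
G_2=1283  [base 4] 4^(4 + 1) + 4^4 + 3  →[4↦5]→  5^(5 + 1) + 5^5 + 3 = 18753  −1 ⇒ G_3=18752
G_3=18752  [base 5] 5^(5 + 1) + 5^5 + 2  →[5↦6]→  6^(6 + 1) + 6^6 + 2 = 326594  −1 ⇒ G_4=326593
G_4=326593  [base 6] 6^(6 + 1) + 6^6 + 1  →[6↦7]→  7^(7 + 1) + 7^7 + 1 = 6588345  −1 ⇒ G_5=6588344

15, 111, 1283, 18752, 326593, 6588344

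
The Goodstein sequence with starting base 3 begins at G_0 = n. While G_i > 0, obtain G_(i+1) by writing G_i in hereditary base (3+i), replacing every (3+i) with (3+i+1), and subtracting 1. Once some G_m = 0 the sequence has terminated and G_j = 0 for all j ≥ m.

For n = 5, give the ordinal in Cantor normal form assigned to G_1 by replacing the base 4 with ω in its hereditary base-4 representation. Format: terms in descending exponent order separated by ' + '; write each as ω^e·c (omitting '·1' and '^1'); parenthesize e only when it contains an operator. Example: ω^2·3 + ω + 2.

ω + 1

G_0 = 5. HB_3(5) = 3 + 2. Bump = 6. G_1 = 5.
G_1 = 5. HB_4(5) = 4 + 1. Bump = 6. G_2 = 5.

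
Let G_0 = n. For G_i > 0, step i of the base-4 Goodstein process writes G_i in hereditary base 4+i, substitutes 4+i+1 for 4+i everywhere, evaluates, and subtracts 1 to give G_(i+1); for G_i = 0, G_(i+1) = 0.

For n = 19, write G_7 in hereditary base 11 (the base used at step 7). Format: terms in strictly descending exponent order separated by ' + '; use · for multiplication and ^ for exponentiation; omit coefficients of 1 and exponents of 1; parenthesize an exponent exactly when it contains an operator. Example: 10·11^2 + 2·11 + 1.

7·11 + 4

G_0=19  [base 4] 4^2 + 3  →[4↦5]→  5^2 + 3 = 28  −1 ⇒ G_1=27
G_1=27  [base 5] 5^2 + 2  →[5↦6]→  6^2 + 2 = 38  −1 ⇒ G_2=37
G_2=37  [base 6] 6^2 + 1  →[6↦7]→  7^2 + 1 = 50  −1 ⇒ G_3=49
G_3=49  [base 7] 7^2  →[7↦8]→  8^2 = 64  −1 ⇒ G_4=63
G_4=63  [base 8] 7·8 + 7  →[8↦9]→  7·9 + 7 = 70  −1 ⇒ G_5=69
G_5=69  [base 9] 7·9 + 6  →[9↦10]→  7·10 + 6 = 76  −1 ⇒ G_6=75
G_6=75  [base 10] 7·10 + 5  →[10↦11]→  7·11 + 5 = 82  −1 ⇒ G_7=81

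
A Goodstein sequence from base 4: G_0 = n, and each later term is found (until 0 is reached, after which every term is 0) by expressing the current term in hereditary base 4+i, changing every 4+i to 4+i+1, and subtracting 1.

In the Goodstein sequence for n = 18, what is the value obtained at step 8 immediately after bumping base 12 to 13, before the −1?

79

[0] 18 ≡ 4^2 + 2 (base 4). Lift 5: 27. −1: 26.
[1] 26 ≡ 5^2 + 1 (base 5). Lift 6: 37. −1: 36.
[2] 36 ≡ 6^2 (base 6). Lift 7: 49. −1: 48.
[3] 48 ≡ 6·7 + 6 (base 7). Lift 8: 54. −1: 53.
[4] 53 ≡ 6·8 + 5 (base 8). Lift 9: 59. −1: 58.
[5] 58 ≡ 6·9 + 4 (base 9). Lift 10: 64. −1: 63.
[6] 63 ≡ 6·10 + 3 (base 10). Lift 11: 69. −1: 68.
[7] 68 ≡ 6·11 + 2 (base 11). Lift 12: 74. −1: 73.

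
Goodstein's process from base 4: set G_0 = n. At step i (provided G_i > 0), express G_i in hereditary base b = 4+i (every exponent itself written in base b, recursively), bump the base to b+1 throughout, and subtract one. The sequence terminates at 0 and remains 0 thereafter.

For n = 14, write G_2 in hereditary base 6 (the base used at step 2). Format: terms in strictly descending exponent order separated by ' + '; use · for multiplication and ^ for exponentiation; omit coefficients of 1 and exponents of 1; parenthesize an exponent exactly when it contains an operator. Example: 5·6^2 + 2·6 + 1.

base 4: 14 = 3·4 + 2; at 5: 3·5 + 2 = 17; next = 16
base 5: 16 = 3·5 + 1; at 6: 3·6 + 1 = 19; next = 18
base 6: 18 = 3·6; at 7: 3·7 = 21; next = 20

3·6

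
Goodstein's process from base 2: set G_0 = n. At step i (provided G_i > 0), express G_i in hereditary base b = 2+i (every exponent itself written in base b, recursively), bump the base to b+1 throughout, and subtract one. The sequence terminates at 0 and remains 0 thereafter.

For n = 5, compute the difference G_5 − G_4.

422

G_0 = 5. HB_2(5) = 2^2 + 1. Bump = 28. G_1 = 27.
G_1 = 27. HB_3(27) = 3^3. Bump = 256. G_2 = 255.
G_2 = 255. HB_4(255) = 3·4^3 + 3·4^2 + 3·4 + 3. Bump = 468. G_3 = 467.
G_3 = 467. HB_5(467) = 3·5^3 + 3·5^2 + 3·5 + 2. Bump = 776. G_4 = 775.
G_4 = 775. HB_6(775) = 3·6^3 + 3·6^2 + 3·6 + 1. Bump = 1198. G_5 = 1197.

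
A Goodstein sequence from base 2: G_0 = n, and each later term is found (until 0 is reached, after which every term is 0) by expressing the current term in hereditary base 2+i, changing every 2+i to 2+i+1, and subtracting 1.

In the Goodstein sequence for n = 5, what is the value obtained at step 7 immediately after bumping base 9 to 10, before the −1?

3326

i=0: 5 = 2^2 + 1 (b=2); 2→3: 3^3 + 1 = 28; 28−1 = 27
i=1: 27 = 3^3 (b=3); 3→4: 4^4 = 256; 256−1 = 255
i=2: 255 = 3·4^3 + 3·4^2 + 3·4 + 3 (b=4); 4→5: 3·5^3 + 3·5^2 + 3·5 + 3 = 468; 468−1 = 467
i=3: 467 = 3·5^3 + 3·5^2 + 3·5 + 2 (b=5); 5→6: 3·6^3 + 3·6^2 + 3·6 + 2 = 776; 776−1 = 775
i=4: 775 = 3·6^3 + 3·6^2 + 3·6 + 1 (b=6); 6→7: 3·7^3 + 3·7^2 + 3·7 + 1 = 1198; 1198−1 = 1197
i=5: 1197 = 3·7^3 + 3·7^2 + 3·7 (b=7); 7→8: 3·8^3 + 3·8^2 + 3·8 = 1752; 1752−1 = 1751
i=6: 1751 = 3·8^3 + 3·8^2 + 2·8 + 7 (b=8); 8→9: 3·9^3 + 3·9^2 + 2·9 + 7 = 2455; 2455−1 = 2454
i=7: 2454 = 3·9^3 + 3·9^2 + 2·9 + 6 (b=9); 9→10: 3·10^3 + 3·10^2 + 2·10 + 6 = 3326; 3326−1 = 3325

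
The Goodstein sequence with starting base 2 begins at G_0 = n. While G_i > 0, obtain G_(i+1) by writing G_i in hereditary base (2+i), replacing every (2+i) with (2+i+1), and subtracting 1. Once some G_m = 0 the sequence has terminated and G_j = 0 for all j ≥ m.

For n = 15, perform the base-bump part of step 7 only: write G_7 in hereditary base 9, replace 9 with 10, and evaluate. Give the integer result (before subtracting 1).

G_0 = 15. HB_2(15) = 2^(2 + 1) + 2^2 + 2 + 1. Bump = 112. G_1 = 111.
G_1 = 111. HB_3(111) = 3^(3 + 1) + 3^3 + 3. Bump = 1284. G_2 = 1283.
G_2 = 1283. HB_4(1283) = 4^(4 + 1) + 4^4 + 3. Bump = 18753. G_3 = 18752.
G_3 = 18752. HB_5(18752) = 5^(5 + 1) + 5^5 + 2. Bump = 326594. G_4 = 326593.
G_4 = 326593. HB_6(326593) = 6^(6 + 1) + 6^6 + 1. Bump = 6588345. G_5 = 6588344.
G_5 = 6588344. HB_7(6588344) = 7^(7 + 1) + 7^7. Bump = 150994944. G_6 = 150994943.
G_6 = 150994943. HB_8(150994943) = 8^(8 + 1) + 7·8^7 + 7·8^6 + 7·8^5 + 7·8^4 + 7·8^3 + 7·8^2 + 7·8 + 7. Bump = 3524450281. G_7 = 3524450280.

100077777776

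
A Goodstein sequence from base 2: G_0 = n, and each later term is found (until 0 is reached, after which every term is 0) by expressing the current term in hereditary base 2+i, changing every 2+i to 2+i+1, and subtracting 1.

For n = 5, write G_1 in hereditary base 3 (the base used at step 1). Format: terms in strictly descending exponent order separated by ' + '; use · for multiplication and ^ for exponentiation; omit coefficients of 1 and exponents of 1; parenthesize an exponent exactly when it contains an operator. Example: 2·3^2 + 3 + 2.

3^3

(0) 5|_2 = 2^2 + 1 ↦ 3^3 + 1|_3 = 28 ⇒ 27
(1) 27|_3 = 3^3 ↦ 4^4|_4 = 256 ⇒ 255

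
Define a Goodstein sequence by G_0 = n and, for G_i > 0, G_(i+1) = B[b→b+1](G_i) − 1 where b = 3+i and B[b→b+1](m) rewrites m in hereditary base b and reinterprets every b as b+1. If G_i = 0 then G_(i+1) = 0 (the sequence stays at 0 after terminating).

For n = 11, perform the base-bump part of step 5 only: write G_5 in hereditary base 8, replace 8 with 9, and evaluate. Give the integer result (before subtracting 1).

11 —HB3→ 3^2 + 2 —bump→ 4^2 + 2 = 18 —(−1)→ 17
17 —HB4→ 4^2 + 1 —bump→ 5^2 + 1 = 26 —(−1)→ 25
25 —HB5→ 5^2 —bump→ 6^2 = 36 —(−1)→ 35
35 —HB6→ 5·6 + 5 —bump→ 5·7 + 5 = 40 —(−1)→ 39
39 —HB7→ 5·7 + 4 —bump→ 5·8 + 4 = 44 —(−1)→ 43

48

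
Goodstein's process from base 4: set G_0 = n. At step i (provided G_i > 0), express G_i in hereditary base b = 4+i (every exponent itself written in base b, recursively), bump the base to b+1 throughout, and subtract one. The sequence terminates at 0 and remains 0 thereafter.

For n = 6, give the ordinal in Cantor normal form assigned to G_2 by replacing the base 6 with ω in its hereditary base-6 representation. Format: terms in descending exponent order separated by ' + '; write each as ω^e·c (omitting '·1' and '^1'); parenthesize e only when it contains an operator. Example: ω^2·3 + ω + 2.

G_0=6  [base 4] 4 + 2  →[4↦5]→  5 + 2 = 7  −1 ⇒ G_1=6
G_1=6  [base 5] 5 + 1  →[5↦6]→  6 + 1 = 7  −1 ⇒ G_2=6
G_2=6  [base 6] 6  →[6↦7]→  7 = 7  −1 ⇒ G_3=6

ω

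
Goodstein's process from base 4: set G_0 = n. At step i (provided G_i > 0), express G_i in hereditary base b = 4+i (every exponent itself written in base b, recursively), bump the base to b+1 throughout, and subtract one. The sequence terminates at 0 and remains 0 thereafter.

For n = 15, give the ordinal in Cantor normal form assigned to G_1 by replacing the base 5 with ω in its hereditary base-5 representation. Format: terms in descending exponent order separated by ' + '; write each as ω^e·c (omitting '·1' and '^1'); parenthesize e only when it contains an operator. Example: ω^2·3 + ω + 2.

ω·3 + 2

[0] 15 ≡ 3·4 + 3 (base 4). Lift 5: 18. −1: 17.
[1] 17 ≡ 3·5 + 2 (base 5). Lift 6: 20. −1: 19.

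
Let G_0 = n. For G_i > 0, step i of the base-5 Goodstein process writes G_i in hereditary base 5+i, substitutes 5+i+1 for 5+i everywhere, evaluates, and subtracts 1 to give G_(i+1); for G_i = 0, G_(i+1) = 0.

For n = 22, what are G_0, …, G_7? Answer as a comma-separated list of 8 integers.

22, 25, 28, 31, 33, 35, 37, 39

step 0: 22 = 4·5 + 2; sub 6 for 5: 4·6 + 2; = 26; G_1 = 26−1 = 25
step 1: 25 = 4·6 + 1; sub 7 for 6: 4·7 + 1; = 29; G_2 = 29−1 = 28
step 2: 28 = 4·7; sub 8 for 7: 4·8; = 32; G_3 = 32−1 = 31
step 3: 31 = 3·8 + 7; sub 9 for 8: 3·9 + 7; = 34; G_4 = 34−1 = 33
step 4: 33 = 3·9 + 6; sub 10 for 9: 3·10 + 6; = 36; G_5 = 36−1 = 35
step 5: 35 = 3·10 + 5; sub 11 for 10: 3·11 + 5; = 38; G_6 = 38−1 = 37
step 6: 37 = 3·11 + 4; sub 12 for 11: 3·12 + 4; = 40; G_7 = 40−1 = 39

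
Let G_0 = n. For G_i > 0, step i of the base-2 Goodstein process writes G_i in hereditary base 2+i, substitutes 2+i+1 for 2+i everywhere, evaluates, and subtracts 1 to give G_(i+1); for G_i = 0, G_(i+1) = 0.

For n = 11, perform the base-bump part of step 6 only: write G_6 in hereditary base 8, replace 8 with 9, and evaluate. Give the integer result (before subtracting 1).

(0) 11|_2 = 2^(2 + 1) + 2 + 1 ↦ 3^(3 + 1) + 3 + 1|_3 = 85 ⇒ 84
(1) 84|_3 = 3^(3 + 1) + 3 ↦ 4^(4 + 1) + 4|_4 = 1028 ⇒ 1027
(2) 1027|_4 = 4^(4 + 1) + 3 ↦ 5^(5 + 1) + 3|_5 = 15628 ⇒ 15627
(3) 15627|_5 = 5^(5 + 1) + 2 ↦ 6^(6 + 1) + 2|_6 = 279938 ⇒ 279937
(4) 279937|_6 = 6^(6 + 1) + 1 ↦ 7^(7 + 1) + 1|_7 = 5764802 ⇒ 5764801
(5) 5764801|_7 = 7^(7 + 1) ↦ 8^(8 + 1)|_8 = 134217728 ⇒ 134217727
(6) 134217727|_8 = 7·8^8 + 7·8^7 + 7·8^6 + 7·8^5 + 7·8^4 + 7·8^3 + 7·8^2 + 7·8 + 7 ↦ 7·9^9 + 7·9^7 + 7·9^6 + 7·9^5 + 7·9^4 + 7·9^3 + 7·9^2 + 7·9 + 7|_9 = 2749609303 ⇒ 2749609302

2749609303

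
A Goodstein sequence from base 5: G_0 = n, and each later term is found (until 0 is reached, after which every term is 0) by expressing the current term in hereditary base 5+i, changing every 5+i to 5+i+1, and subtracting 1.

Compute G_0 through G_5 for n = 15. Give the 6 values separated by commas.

step 0: 15 = 3·5; sub 6 for 5: 3·6; = 18; G_1 = 18−1 = 17
step 1: 17 = 2·6 + 5; sub 7 for 6: 2·7 + 5; = 19; G_2 = 19−1 = 18
step 2: 18 = 2·7 + 4; sub 8 for 7: 2·8 + 4; = 20; G_3 = 20−1 = 19
step 3: 19 = 2·8 + 3; sub 9 for 8: 2·9 + 3; = 21; G_4 = 21−1 = 20
step 4: 20 = 2·9 + 2; sub 10 for 9: 2·10 + 2; = 22; G_5 = 22−1 = 21

15, 17, 18, 19, 20, 21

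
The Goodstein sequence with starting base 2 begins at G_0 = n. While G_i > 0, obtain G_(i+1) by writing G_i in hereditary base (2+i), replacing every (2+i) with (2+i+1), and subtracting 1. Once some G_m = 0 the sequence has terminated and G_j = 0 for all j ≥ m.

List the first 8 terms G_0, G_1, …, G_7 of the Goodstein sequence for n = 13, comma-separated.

13, 108, 1279, 16092, 280711, 5765998, 134219479, 3486786855

13 —HB2→ 2^(2 + 1) + 2^2 + 1 —bump→ 3^(3 + 1) + 3^3 + 1 = 109 —(−1)→ 108
108 —HB3→ 3^(3 + 1) + 3^3 —bump→ 4^(4 + 1) + 4^4 = 1280 —(−1)→ 1279
1279 —HB4→ 4^(4 + 1) + 3·4^3 + 3·4^2 + 3·4 + 3 —bump→ 5^(5 + 1) + 3·5^3 + 3·5^2 + 3·5 + 3 = 16093 —(−1)→ 16092
16092 —HB5→ 5^(5 + 1) + 3·5^3 + 3·5^2 + 3·5 + 2 —bump→ 6^(6 + 1) + 3·6^3 + 3·6^2 + 3·6 + 2 = 280712 —(−1)→ 280711
280711 —HB6→ 6^(6 + 1) + 3·6^3 + 3·6^2 + 3·6 + 1 —bump→ 7^(7 + 1) + 3·7^3 + 3·7^2 + 3·7 + 1 = 5765999 —(−1)→ 5765998
5765998 —HB7→ 7^(7 + 1) + 3·7^3 + 3·7^2 + 3·7 —bump→ 8^(8 + 1) + 3·8^3 + 3·8^2 + 3·8 = 134219480 —(−1)→ 134219479
134219479 —HB8→ 8^(8 + 1) + 3·8^3 + 3·8^2 + 2·8 + 7 —bump→ 9^(9 + 1) + 3·9^3 + 3·9^2 + 2·9 + 7 = 3486786856 —(−1)→ 3486786855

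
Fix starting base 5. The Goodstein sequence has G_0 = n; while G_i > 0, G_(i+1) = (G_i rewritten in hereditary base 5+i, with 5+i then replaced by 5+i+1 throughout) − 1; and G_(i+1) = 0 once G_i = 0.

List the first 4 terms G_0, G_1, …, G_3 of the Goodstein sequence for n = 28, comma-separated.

28, 38, 50, 64

G_0 = 28. HB_5(28) = 5^2 + 3. Bump = 39. G_1 = 38.
G_1 = 38. HB_6(38) = 6^2 + 2. Bump = 51. G_2 = 50.
G_2 = 50. HB_7(50) = 7^2 + 1. Bump = 65. G_3 = 64.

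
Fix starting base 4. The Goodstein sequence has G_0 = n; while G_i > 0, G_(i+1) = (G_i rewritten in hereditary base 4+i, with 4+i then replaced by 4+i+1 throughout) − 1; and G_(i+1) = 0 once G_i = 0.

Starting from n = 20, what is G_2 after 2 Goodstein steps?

base 4: 20 = 4^2 + 4; at 5: 5^2 + 5 = 30; next = 29
base 5: 29 = 5^2 + 4; at 6: 6^2 + 4 = 40; next = 39

39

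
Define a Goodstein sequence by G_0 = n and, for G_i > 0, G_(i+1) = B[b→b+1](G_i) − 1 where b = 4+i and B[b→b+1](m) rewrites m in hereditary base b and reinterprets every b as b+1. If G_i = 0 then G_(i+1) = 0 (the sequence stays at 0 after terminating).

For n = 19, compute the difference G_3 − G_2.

[0] 19 ≡ 4^2 + 3 (base 4). Lift 5: 28. −1: 27.
[1] 27 ≡ 5^2 + 2 (base 5). Lift 6: 38. −1: 37.
[2] 37 ≡ 6^2 + 1 (base 6). Lift 7: 50. −1: 49.

12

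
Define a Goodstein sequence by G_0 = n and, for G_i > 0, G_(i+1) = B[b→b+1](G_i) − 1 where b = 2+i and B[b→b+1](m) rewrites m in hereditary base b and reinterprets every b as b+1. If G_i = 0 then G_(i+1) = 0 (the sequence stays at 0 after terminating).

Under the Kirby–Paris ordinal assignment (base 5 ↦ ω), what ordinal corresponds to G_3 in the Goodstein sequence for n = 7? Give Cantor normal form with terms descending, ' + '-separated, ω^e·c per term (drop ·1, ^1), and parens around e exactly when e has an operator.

i=0: 7 = 2^2 + 2 + 1 (b=2); 2→3: 3^3 + 3 + 1 = 31; 31−1 = 30
i=1: 30 = 3^3 + 3 (b=3); 3→4: 4^4 + 4 = 260; 260−1 = 259
i=2: 259 = 4^4 + 3 (b=4); 4→5: 5^5 + 3 = 3128; 3128−1 = 3127

ω^ω + 2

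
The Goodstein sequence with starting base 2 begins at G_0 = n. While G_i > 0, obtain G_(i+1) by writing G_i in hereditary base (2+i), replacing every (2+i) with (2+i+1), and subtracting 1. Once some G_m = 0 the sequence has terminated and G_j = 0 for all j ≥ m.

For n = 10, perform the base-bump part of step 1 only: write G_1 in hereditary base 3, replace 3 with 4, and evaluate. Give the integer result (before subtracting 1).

G_0 = 10. HB_2(10) = 2^(2 + 1) + 2. Bump = 84. G_1 = 83.
G_1 = 83. HB_3(83) = 3^(3 + 1) + 2. Bump = 1026. G_2 = 1025.

1026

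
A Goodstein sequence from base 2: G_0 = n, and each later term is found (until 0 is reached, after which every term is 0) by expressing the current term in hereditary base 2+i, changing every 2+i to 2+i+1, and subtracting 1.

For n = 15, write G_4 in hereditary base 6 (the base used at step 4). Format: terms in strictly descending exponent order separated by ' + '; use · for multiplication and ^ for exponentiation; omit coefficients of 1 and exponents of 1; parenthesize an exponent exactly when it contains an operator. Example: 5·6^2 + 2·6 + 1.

6^(6 + 1) + 6^6 + 1

(0) 15|_2 = 2^(2 + 1) + 2^2 + 2 + 1 ↦ 3^(3 + 1) + 3^3 + 3 + 1|_3 = 112 ⇒ 111
(1) 111|_3 = 3^(3 + 1) + 3^3 + 3 ↦ 4^(4 + 1) + 4^4 + 4|_4 = 1284 ⇒ 1283
(2) 1283|_4 = 4^(4 + 1) + 4^4 + 3 ↦ 5^(5 + 1) + 5^5 + 3|_5 = 18753 ⇒ 18752
(3) 18752|_5 = 5^(5 + 1) + 5^5 + 2 ↦ 6^(6 + 1) + 6^6 + 2|_6 = 326594 ⇒ 326593
(4) 326593|_6 = 6^(6 + 1) + 6^6 + 1 ↦ 7^(7 + 1) + 7^7 + 1|_7 = 6588345 ⇒ 6588344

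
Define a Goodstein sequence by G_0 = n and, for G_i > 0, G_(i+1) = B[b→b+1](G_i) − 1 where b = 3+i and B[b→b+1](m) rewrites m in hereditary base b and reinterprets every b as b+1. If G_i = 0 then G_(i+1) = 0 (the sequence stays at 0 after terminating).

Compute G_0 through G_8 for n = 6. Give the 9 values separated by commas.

6, 7, 7, 7, 7, 7, 6, 5, 4

step 0: 6 = 2·3; sub 4 for 3: 2·4; = 8; G_1 = 8−1 = 7
step 1: 7 = 4 + 3; sub 5 for 4: 5 + 3; = 8; G_2 = 8−1 = 7
step 2: 7 = 5 + 2; sub 6 for 5: 6 + 2; = 8; G_3 = 8−1 = 7
step 3: 7 = 6 + 1; sub 7 for 6: 7 + 1; = 8; G_4 = 8−1 = 7
step 4: 7 = 7; sub 8 for 7: 8; = 8; G_5 = 8−1 = 7
step 5: 7 = 7; sub 9 for 8: 7; = 7; G_6 = 7−1 = 6
step 6: 6 = 6; sub 10 for 9: 6; = 6; G_7 = 6−1 = 5
step 7: 5 = 5; sub 11 for 10: 5; = 5; G_8 = 5−1 = 4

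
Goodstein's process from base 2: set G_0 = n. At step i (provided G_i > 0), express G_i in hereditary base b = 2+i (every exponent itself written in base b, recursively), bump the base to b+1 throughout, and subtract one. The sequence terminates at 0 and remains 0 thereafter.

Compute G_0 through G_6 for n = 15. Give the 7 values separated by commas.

G_0 = 15. HB_2(15) = 2^(2 + 1) + 2^2 + 2 + 1. Bump = 112. G_1 = 111.
G_1 = 111. HB_3(111) = 3^(3 + 1) + 3^3 + 3. Bump = 1284. G_2 = 1283.
G_2 = 1283. HB_4(1283) = 4^(4 + 1) + 4^4 + 3. Bump = 18753. G_3 = 18752.
G_3 = 18752. HB_5(18752) = 5^(5 + 1) + 5^5 + 2. Bump = 326594. G_4 = 326593.
G_4 = 326593. HB_6(326593) = 6^(6 + 1) + 6^6 + 1. Bump = 6588345. G_5 = 6588344.
G_5 = 6588344. HB_7(6588344) = 7^(7 + 1) + 7^7. Bump = 150994944. G_6 = 150994943.

15, 111, 1283, 18752, 326593, 6588344, 150994943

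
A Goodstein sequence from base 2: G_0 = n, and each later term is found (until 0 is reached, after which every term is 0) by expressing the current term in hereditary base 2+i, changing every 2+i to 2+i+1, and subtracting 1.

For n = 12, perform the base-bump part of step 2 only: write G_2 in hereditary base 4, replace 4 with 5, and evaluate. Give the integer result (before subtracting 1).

15686

i=0: 12 = 2^(2 + 1) + 2^2 (b=2); 2→3: 3^(3 + 1) + 3^3 = 108; 108−1 = 107
i=1: 107 = 3^(3 + 1) + 2·3^2 + 2·3 + 2 (b=3); 3→4: 4^(4 + 1) + 2·4^2 + 2·4 + 2 = 1066; 1066−1 = 1065
i=2: 1065 = 4^(4 + 1) + 2·4^2 + 2·4 + 1 (b=4); 4→5: 5^(5 + 1) + 2·5^2 + 2·5 + 1 = 15686; 15686−1 = 15685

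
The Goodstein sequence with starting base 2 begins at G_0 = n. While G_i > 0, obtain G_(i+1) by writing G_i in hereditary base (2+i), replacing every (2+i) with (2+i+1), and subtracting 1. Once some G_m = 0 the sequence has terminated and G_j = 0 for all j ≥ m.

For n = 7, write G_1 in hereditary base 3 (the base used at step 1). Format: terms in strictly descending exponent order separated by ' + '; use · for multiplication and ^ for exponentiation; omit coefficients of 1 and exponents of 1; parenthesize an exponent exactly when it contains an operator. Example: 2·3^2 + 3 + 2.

i=0: 7 = 2^2 + 2 + 1 (b=2); 2→3: 3^3 + 3 + 1 = 31; 31−1 = 30
i=1: 30 = 3^3 + 3 (b=3); 3→4: 4^4 + 4 = 260; 260−1 = 259

3^3 + 3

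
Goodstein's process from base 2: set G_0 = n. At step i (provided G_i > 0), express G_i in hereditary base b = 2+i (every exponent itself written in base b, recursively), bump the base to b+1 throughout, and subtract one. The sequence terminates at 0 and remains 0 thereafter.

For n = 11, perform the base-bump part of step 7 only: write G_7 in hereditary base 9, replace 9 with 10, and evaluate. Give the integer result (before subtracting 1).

G_0 = 11. HB_2(11) = 2^(2 + 1) + 2 + 1. Bump = 85. G_1 = 84.
G_1 = 84. HB_3(84) = 3^(3 + 1) + 3. Bump = 1028. G_2 = 1027.
G_2 = 1027. HB_4(1027) = 4^(4 + 1) + 3. Bump = 15628. G_3 = 15627.
G_3 = 15627. HB_5(15627) = 5^(5 + 1) + 2. Bump = 279938. G_4 = 279937.
G_4 = 279937. HB_6(279937) = 6^(6 + 1) + 1. Bump = 5764802. G_5 = 5764801.
G_5 = 5764801. HB_7(5764801) = 7^(7 + 1). Bump = 134217728. G_6 = 134217727.
G_6 = 134217727. HB_8(134217727) = 7·8^8 + 7·8^7 + 7·8^6 + 7·8^5 + 7·8^4 + 7·8^3 + 7·8^2 + 7·8 + 7. Bump = 2749609303. G_7 = 2749609302.
G_7 = 2749609302. HB_9(2749609302) = 7·9^9 + 7·9^7 + 7·9^6 + 7·9^5 + 7·9^4 + 7·9^3 + 7·9^2 + 7·9 + 6. Bump = 70077777776. G_8 = 70077777775.

70077777776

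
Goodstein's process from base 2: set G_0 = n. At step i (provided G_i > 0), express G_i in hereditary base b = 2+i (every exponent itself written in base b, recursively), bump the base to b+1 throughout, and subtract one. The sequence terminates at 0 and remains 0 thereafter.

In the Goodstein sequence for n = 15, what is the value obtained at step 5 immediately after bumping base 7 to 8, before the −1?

G_0 = 15. HB_2(15) = 2^(2 + 1) + 2^2 + 2 + 1. Bump = 112. G_1 = 111.
G_1 = 111. HB_3(111) = 3^(3 + 1) + 3^3 + 3. Bump = 1284. G_2 = 1283.
G_2 = 1283. HB_4(1283) = 4^(4 + 1) + 4^4 + 3. Bump = 18753. G_3 = 18752.
G_3 = 18752. HB_5(18752) = 5^(5 + 1) + 5^5 + 2. Bump = 326594. G_4 = 326593.
G_4 = 326593. HB_6(326593) = 6^(6 + 1) + 6^6 + 1. Bump = 6588345. G_5 = 6588344.
G_5 = 6588344. HB_7(6588344) = 7^(7 + 1) + 7^7. Bump = 150994944. G_6 = 150994943.

150994944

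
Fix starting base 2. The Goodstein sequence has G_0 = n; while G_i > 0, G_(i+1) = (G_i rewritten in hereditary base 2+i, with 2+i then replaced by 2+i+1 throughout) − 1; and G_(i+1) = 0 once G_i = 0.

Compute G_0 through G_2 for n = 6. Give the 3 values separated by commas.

i=0: 6 = 2^2 + 2 (b=2); 2→3: 3^3 + 3 = 30; 30−1 = 29
i=1: 29 = 3^3 + 2 (b=3); 3→4: 4^4 + 2 = 258; 258−1 = 257

6, 29, 257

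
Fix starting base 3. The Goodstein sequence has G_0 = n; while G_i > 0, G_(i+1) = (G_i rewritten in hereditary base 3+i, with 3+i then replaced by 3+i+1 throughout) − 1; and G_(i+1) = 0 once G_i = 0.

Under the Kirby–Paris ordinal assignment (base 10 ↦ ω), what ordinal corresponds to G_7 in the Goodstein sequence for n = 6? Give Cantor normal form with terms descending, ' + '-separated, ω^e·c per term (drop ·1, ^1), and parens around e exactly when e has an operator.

i=0: 6 = 2·3 (b=3); 3→4: 2·4 = 8; 8−1 = 7
i=1: 7 = 4 + 3 (b=4); 4→5: 5 + 3 = 8; 8−1 = 7
i=2: 7 = 5 + 2 (b=5); 5→6: 6 + 2 = 8; 8−1 = 7
i=3: 7 = 6 + 1 (b=6); 6→7: 7 + 1 = 8; 8−1 = 7
i=4: 7 = 7 (b=7); 7→8: 8 = 8; 8−1 = 7
i=5: 7 = 7 (b=8); 8→9: 7 = 7; 7−1 = 6
i=6: 6 = 6 (b=9); 9→10: 6 = 6; 6−1 = 5
i=7: 5 = 5 (b=10); 10→11: 5 = 5; 5−1 = 4

5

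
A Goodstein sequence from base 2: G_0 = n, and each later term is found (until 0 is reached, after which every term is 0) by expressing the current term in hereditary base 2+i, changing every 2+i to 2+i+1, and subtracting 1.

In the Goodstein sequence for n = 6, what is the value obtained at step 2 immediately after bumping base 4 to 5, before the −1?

3126

[0] 6 ≡ 2^2 + 2 (base 2). Lift 3: 30. −1: 29.
[1] 29 ≡ 3^3 + 2 (base 3). Lift 4: 258. −1: 257.
[2] 257 ≡ 4^4 + 1 (base 4). Lift 5: 3126. −1: 3125.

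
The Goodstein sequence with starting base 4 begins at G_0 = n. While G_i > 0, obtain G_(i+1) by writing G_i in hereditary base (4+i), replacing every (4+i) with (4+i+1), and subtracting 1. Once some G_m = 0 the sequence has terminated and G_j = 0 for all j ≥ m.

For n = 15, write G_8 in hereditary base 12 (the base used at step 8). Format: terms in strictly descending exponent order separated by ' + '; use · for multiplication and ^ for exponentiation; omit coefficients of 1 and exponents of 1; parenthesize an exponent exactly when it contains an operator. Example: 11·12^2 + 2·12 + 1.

2·12 + 3

i=0: 15 = 3·4 + 3 (b=4); 4→5: 3·5 + 3 = 18; 18−1 = 17
i=1: 17 = 3·5 + 2 (b=5); 5→6: 3·6 + 2 = 20; 20−1 = 19
i=2: 19 = 3·6 + 1 (b=6); 6→7: 3·7 + 1 = 22; 22−1 = 21
i=3: 21 = 3·7 (b=7); 7→8: 3·8 = 24; 24−1 = 23
i=4: 23 = 2·8 + 7 (b=8); 8→9: 2·9 + 7 = 25; 25−1 = 24
i=5: 24 = 2·9 + 6 (b=9); 9→10: 2·10 + 6 = 26; 26−1 = 25
i=6: 25 = 2·10 + 5 (b=10); 10→11: 2·11 + 5 = 27; 27−1 = 26
i=7: 26 = 2·11 + 4 (b=11); 11→12: 2·12 + 4 = 28; 28−1 = 27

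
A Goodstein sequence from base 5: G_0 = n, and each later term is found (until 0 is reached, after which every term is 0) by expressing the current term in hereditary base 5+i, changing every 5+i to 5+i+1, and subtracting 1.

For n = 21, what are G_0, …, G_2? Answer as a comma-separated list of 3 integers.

21, 24, 27

G_0=21  [base 5] 4·5 + 1  →[5↦6]→  4·6 + 1 = 25  −1 ⇒ G_1=24
G_1=24  [base 6] 4·6  →[6↦7]→  4·7 = 28  −1 ⇒ G_2=27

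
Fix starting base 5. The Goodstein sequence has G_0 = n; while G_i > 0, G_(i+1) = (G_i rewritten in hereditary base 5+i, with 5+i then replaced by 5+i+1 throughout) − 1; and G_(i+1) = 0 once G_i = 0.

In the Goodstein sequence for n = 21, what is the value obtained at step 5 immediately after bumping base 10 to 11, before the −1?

step 0: 21 = 4·5 + 1; sub 6 for 5: 4·6 + 1; = 25; G_1 = 25−1 = 24
step 1: 24 = 4·6; sub 7 for 6: 4·7; = 28; G_2 = 28−1 = 27
step 2: 27 = 3·7 + 6; sub 8 for 7: 3·8 + 6; = 30; G_3 = 30−1 = 29
step 3: 29 = 3·8 + 5; sub 9 for 8: 3·9 + 5; = 32; G_4 = 32−1 = 31
step 4: 31 = 3·9 + 4; sub 10 for 9: 3·10 + 4; = 34; G_5 = 34−1 = 33

36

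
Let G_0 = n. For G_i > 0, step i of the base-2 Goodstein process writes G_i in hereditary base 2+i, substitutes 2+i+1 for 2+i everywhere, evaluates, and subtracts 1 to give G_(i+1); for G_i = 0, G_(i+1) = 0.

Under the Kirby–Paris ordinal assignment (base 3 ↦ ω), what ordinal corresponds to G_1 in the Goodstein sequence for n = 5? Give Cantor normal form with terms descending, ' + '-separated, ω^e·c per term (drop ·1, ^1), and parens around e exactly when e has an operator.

ω^ω

base 2: 5 = 2^2 + 1; at 3: 3^3 + 1 = 28; next = 27
base 3: 27 = 3^3; at 4: 4^4 = 256; next = 255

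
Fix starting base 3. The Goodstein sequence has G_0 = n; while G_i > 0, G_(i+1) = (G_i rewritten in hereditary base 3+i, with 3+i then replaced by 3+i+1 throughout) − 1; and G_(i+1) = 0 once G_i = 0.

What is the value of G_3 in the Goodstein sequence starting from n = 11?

(0) 11|_3 = 3^2 + 2 ↦ 4^2 + 2|_4 = 18 ⇒ 17
(1) 17|_4 = 4^2 + 1 ↦ 5^2 + 1|_5 = 26 ⇒ 25
(2) 25|_5 = 5^2 ↦ 6^2|_6 = 36 ⇒ 35

35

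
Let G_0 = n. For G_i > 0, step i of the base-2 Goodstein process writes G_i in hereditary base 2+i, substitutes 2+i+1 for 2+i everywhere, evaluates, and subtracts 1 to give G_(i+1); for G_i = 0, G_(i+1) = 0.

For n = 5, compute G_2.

step 0: 5 = 2^2 + 1; sub 3 for 2: 3^3 + 1; = 28; G_1 = 28−1 = 27
step 1: 27 = 3^3; sub 4 for 3: 4^4; = 256; G_2 = 256−1 = 255
step 2: 255 = 3·4^3 + 3·4^2 + 3·4 + 3; sub 5 for 4: 3·5^3 + 3·5^2 + 3·5 + 3; = 468; G_3 = 468−1 = 467

255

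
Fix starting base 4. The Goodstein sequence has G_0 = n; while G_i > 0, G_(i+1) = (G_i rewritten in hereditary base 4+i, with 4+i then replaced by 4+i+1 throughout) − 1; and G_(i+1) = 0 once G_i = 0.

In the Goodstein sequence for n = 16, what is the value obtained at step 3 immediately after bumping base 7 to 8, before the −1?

34

G_0 = 16. HB_4(16) = 4^2. Bump = 25. G_1 = 24.
G_1 = 24. HB_5(24) = 4·5 + 4. Bump = 28. G_2 = 27.
G_2 = 27. HB_6(27) = 4·6 + 3. Bump = 31. G_3 = 30.
G_3 = 30. HB_7(30) = 4·7 + 2. Bump = 34. G_4 = 33.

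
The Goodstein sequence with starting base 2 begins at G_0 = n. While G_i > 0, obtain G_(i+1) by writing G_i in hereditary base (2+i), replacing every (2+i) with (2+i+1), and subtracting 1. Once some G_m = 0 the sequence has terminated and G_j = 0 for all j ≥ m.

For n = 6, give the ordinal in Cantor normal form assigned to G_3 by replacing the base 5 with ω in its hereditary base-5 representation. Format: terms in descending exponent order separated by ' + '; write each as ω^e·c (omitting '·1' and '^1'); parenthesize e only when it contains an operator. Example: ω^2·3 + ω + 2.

6 —HB2→ 2^2 + 2 —bump→ 3^3 + 3 = 30 —(−1)→ 29
29 —HB3→ 3^3 + 2 —bump→ 4^4 + 2 = 258 —(−1)→ 257
257 —HB4→ 4^4 + 1 —bump→ 5^5 + 1 = 3126 —(−1)→ 3125
3125 —HB5→ 5^5 —bump→ 6^6 = 46656 —(−1)→ 46655

ω^ω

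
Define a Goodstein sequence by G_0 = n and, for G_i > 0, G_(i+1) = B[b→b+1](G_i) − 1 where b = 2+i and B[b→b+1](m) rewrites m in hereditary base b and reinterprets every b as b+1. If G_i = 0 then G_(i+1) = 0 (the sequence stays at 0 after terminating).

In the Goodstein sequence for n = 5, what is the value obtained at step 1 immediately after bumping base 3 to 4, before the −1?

i=0: 5 = 2^2 + 1 (b=2); 2→3: 3^3 + 1 = 28; 28−1 = 27
i=1: 27 = 3^3 (b=3); 3→4: 4^4 = 256; 256−1 = 255

256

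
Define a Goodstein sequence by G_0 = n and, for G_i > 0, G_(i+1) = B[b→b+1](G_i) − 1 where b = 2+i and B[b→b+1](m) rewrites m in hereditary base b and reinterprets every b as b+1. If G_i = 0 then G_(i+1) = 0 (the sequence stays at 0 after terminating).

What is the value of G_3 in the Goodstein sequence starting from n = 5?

467

i=0: 5 = 2^2 + 1 (b=2); 2→3: 3^3 + 1 = 28; 28−1 = 27
i=1: 27 = 3^3 (b=3); 3→4: 4^4 = 256; 256−1 = 255
i=2: 255 = 3·4^3 + 3·4^2 + 3·4 + 3 (b=4); 4→5: 3·5^3 + 3·5^2 + 3·5 + 3 = 468; 468−1 = 467
i=3: 467 = 3·5^3 + 3·5^2 + 3·5 + 2 (b=5); 5→6: 3·6^3 + 3·6^2 + 3·6 + 2 = 776; 776−1 = 775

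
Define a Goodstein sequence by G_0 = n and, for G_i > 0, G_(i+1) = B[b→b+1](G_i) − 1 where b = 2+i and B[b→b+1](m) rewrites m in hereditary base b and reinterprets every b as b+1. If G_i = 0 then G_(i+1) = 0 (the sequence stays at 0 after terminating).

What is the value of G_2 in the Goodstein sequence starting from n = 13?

1279

i=0: 13 = 2^(2 + 1) + 2^2 + 1 (b=2); 2→3: 3^(3 + 1) + 3^3 + 1 = 109; 109−1 = 108
i=1: 108 = 3^(3 + 1) + 3^3 (b=3); 3→4: 4^(4 + 1) + 4^4 = 1280; 1280−1 = 1279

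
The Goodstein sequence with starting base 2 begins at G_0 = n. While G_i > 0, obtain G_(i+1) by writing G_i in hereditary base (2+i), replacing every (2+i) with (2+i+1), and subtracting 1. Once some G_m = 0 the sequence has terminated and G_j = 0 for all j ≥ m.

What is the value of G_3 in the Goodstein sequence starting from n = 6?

(0) 6|_2 = 2^2 + 2 ↦ 3^3 + 3|_3 = 30 ⇒ 29
(1) 29|_3 = 3^3 + 2 ↦ 4^4 + 2|_4 = 258 ⇒ 257
(2) 257|_4 = 4^4 + 1 ↦ 5^5 + 1|_5 = 3126 ⇒ 3125
(3) 3125|_5 = 5^5 ↦ 6^6|_6 = 46656 ⇒ 46655

3125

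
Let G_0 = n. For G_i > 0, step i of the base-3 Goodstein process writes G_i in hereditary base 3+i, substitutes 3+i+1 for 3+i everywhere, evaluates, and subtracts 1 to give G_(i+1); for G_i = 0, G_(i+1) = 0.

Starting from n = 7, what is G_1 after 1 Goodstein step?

8

[0] 7 ≡ 2·3 + 1 (base 3). Lift 4: 9. −1: 8.
[1] 8 ≡ 2·4 (base 4). Lift 5: 10. −1: 9.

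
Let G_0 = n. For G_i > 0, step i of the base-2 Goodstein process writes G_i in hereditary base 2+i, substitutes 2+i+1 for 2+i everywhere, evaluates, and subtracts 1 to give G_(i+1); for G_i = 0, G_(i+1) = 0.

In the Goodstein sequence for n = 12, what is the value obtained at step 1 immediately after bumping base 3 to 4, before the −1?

1066

i=0: 12 = 2^(2 + 1) + 2^2 (b=2); 2→3: 3^(3 + 1) + 3^3 = 108; 108−1 = 107
i=1: 107 = 3^(3 + 1) + 2·3^2 + 2·3 + 2 (b=3); 3→4: 4^(4 + 1) + 2·4^2 + 2·4 + 2 = 1066; 1066−1 = 1065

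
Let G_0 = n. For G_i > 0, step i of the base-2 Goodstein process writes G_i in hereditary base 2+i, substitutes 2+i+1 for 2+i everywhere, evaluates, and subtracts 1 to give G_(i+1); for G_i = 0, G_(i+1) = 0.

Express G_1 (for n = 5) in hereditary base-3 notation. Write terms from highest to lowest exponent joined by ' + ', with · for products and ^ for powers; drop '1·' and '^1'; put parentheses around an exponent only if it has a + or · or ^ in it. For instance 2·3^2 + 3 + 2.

base 2: 5 = 2^2 + 1; at 3: 3^3 + 1 = 28; next = 27
base 3: 27 = 3^3; at 4: 4^4 = 256; next = 255

3^3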